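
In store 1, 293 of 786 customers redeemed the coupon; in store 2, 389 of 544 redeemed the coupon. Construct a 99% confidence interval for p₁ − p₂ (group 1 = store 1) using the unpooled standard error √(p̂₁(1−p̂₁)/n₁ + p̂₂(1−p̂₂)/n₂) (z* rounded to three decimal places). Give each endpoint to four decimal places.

p̂₁ = 293/786 = 0.37277, p̂₂ = 389/544 = 0.71507; p̂₁ − p̂₂ = -0.34230.
SE = √(0.000297473 + 0.000374528) = √0.000672001 = 0.025923.
For 99% confidence, z* = 2.576. Margin of error = 0.06678.
CI: -0.34230 ± 0.06678 = (-0.4091, -0.2755).

(-0.4091, -0.2755)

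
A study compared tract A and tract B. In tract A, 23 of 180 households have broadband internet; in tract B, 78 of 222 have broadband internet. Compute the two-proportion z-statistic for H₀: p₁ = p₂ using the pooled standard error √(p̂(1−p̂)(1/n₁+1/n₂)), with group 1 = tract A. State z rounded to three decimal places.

Sample proportions: p̂₁ = 23/180 = 0.12778 and p̂₂ = 78/222 = 0.35135.
Pooling: p̂ = 101/402 = 0.25124.
Pooled SE = √[0.1881203·0.01006006] ≈ 0.043503.
z = -0.22357/0.043503 = -5.139.

z = -5.139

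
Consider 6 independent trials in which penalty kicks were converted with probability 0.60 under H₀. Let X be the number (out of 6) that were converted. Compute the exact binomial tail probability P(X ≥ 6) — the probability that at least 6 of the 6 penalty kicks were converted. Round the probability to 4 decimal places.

X is binomial with n = 6 and p = 0.60.
P(X ≥ 6) = C(6,6)·0.60^6·0.40^0.
= 0.046656 = 0.0467.

P = 0.0467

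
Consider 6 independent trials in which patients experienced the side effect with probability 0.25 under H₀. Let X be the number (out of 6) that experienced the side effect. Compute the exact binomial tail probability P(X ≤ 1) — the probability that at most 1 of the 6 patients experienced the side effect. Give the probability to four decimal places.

P = 0.5339

X ~ Binomial(n=6, p=0.25).
P(X ≤ 1) = C(6,0)·0.25^0·0.75^6 + C(6,1)·0.25^1·0.75^5.
= 0.177979 + 0.355957 = 0.5339.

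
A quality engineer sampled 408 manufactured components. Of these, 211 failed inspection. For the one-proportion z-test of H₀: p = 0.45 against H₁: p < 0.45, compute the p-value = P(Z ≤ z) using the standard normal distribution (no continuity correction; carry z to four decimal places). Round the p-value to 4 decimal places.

p-value = 0.9968

Sample proportion p̂ = 211/408 = 0.51716.
Under H₀, SE = √(p₀(1−p₀)/n) = √(0.45·0.55/408) = √0.000606618 = 0.024630.
Test statistic (full precision, shown to 4 dp): z = (211/408 − 0.45)/SE₀ ≈ 2.7267.
From the standard normal, P(Z ≤ z) = 0.9968.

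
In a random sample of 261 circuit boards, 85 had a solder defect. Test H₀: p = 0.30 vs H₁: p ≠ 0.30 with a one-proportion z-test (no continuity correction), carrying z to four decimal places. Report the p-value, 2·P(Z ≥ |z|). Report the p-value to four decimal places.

p-value = 0.3655

The sample proportion is 85/261 = 0.32567.
Null standard error: √(0.30·0.70/261) = √0.000804598 = 0.028365.
Test statistic (full precision, shown to 4 dp): z = (85/261 − 0.30)/SE₀ ≈ 0.9050.
From the standard normal, 2·P(Z ≥ |z|) = 0.3655.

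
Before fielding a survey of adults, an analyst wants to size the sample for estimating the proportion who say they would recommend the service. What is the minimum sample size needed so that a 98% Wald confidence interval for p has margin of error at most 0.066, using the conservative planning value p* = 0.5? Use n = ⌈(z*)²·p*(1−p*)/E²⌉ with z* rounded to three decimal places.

The 98% critical value is z* = 2.326.
p*(1−p*) = 0.2500.
Required n before rounding: 5.410276 × 0.2500 / 0.066² = 310.507.
Rounding up, n = 311.

n = 311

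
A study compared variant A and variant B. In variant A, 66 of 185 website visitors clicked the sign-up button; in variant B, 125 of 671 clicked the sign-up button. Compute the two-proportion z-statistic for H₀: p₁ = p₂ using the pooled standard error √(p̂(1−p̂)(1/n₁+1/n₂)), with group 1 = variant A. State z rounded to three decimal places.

z = 4.931

Sample proportions: p̂₁ = 66/185 = 0.35676 and p̂₂ = 125/671 = 0.18629.
Pooled p̂ = (66+125)/(185+671) = 191/856 = 0.22313.
SE = √[p̂(1−p̂)(1/n₁+1/n₂)] = √[0.22313·0.77687·(1/185+1/671)] ≈ 0.034574.
z = 0.17047/0.034574 = 4.931.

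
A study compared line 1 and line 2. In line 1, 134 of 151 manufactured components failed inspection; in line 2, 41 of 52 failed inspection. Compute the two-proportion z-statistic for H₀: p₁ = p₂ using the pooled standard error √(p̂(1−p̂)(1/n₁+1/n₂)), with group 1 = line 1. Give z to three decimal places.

p̂₁ = 134/151 = 0.88742, p̂₂ = 41/52 = 0.78846.
Pooling: p̂ = 175/203 = 0.86207.
Pooled SE = √[0.1189061·0.02585329] ≈ 0.055445.
z = 0.09896/0.055445 = 1.785.

z = 1.785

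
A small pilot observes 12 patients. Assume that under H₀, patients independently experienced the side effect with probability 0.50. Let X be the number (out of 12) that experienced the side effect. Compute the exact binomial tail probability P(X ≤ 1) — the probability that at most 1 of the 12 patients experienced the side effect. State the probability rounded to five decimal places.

P = 0.00317

X ~ Binomial(n=12, p=0.50).
P(X ≤ 1) = C(12,0)·0.50^0·0.50^12 + C(12,1)·0.50^1·0.50^11.
= 0.000244 + 0.002930 = 0.00317.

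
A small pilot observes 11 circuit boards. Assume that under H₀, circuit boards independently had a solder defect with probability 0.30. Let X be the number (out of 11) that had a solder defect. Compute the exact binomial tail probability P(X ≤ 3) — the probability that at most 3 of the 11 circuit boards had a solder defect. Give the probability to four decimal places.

P = 0.5696

X is binomial with n = 11 and p = 0.30.
P(X ≤ 3) = C(11,0)·0.30^0·0.70^11 + C(11,1)·0.30^1·0.70^10 + C(11,2)·0.30^2·0.70^9 + C(11,3)·0.30^3·0.70^8.
= 0.019773 + 0.093217 + 0.199750 + 0.256822 = 0.5696.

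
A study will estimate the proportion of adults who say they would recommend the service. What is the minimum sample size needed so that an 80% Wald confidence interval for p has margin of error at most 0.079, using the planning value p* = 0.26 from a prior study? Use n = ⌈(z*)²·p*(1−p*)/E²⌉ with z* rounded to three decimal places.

n = 51

The 80% critical value is z* = 1.282.
p*(1−p*) = 0.1924.
Required n before rounding: 1.643524 × 0.1924 / 0.079² = 50.667.
Rounding up, n = 51.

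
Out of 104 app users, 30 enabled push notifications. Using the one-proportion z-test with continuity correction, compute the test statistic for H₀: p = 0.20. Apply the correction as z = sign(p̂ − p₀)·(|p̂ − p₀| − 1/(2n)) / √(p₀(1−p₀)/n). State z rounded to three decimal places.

With x = 30 successes in n = 104, p̂ = 0.28846. p̂ − p₀ = 0.088462.
Continuity correction 1/(2n) = 1/208 = 0.004808.
Corrected numerator: |0.088462| − 0.004808 = 0.083654.
Null standard error: √(0.20·0.80/104) = √0.001538462 = 0.039223.
z = (+)0.083654/0.039223 = 2.133.

z = 2.133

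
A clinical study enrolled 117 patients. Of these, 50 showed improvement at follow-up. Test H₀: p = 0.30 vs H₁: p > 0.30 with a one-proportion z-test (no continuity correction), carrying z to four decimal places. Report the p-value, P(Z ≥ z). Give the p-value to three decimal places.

With x = 50 successes in n = 117, p̂ = 0.42735.
Null standard error: √(0.30·0.70/117) = √0.001794872 = 0.042366.
z = (p̂ − p₀)/SE = (50/117 − 0.30)/0.042366 ≈ 3.0060.
From the standard normal, P(Z ≥ z) = 0.001.

p-value = 0.001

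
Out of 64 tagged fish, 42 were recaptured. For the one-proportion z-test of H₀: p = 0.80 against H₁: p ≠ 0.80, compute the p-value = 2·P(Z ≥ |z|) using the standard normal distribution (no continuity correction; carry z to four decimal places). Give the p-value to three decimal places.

The sample proportion is 42/64 = 0.65625.
SE₀ = √(0.80·0.20/64) = 0.050000.
z = (p̂ − p₀)/SE = (42/64 − 0.80)/0.050000 ≈ -2.8750.
p-value = 2·P(Z ≥ |z|) with z = -2.8750 → 0.004.

p-value = 0.004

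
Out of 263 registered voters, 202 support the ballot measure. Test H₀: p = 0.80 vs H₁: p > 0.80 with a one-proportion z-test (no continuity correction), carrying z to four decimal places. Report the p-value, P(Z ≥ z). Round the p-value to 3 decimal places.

p-value = 0.902

The sample proportion is 202/263 = 0.76806.
Null standard error: √(0.80·0.20/263) = √0.000608365 = 0.024665.
Test statistic (full precision, shown to 4 dp): z = (202/263 − 0.80)/SE₀ ≈ -1.2949.
p-value = P(Z ≥ z) with z = -1.2949 → 0.902.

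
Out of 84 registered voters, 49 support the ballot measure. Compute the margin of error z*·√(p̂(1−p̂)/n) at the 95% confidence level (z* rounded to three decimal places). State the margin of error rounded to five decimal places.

ME = 0.10543

The sample proportion is 49/84 = 0.58333.
SE(p̂) = √(0.58333·0.41667/84) = 0.053791.
z* = 1.960 at the 95% level.
So ME = 0.10543.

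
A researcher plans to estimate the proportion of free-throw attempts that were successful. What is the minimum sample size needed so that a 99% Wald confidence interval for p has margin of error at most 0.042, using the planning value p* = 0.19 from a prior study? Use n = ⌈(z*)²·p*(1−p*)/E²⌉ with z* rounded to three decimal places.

n = 579

The 99% critical value is z* = 2.576.
p*(1−p*) = 0.19·0.81 = 0.1539.
Required n before rounding: 6.635776 × 0.1539 / 0.042² = 578.938.
Rounding up, n = 579.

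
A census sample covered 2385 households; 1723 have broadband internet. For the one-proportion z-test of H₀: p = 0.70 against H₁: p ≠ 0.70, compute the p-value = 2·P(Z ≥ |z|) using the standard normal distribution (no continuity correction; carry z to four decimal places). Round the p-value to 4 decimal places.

Sample proportion p̂ = 1723/2385 = 0.72243.
SE₀ = √(0.70·0.30/2385) = 0.009384.
Test statistic (full precision, shown to 4 dp): z = (1723/2385 − 0.70)/SE₀ ≈ 2.3906.
From the standard normal, 2·P(Z ≥ |z|) = 0.0168.

p-value = 0.0168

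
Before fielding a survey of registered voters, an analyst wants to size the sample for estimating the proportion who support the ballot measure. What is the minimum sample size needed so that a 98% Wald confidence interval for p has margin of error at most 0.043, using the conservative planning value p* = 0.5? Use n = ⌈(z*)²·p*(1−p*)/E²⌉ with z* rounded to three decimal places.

The 98% critical value is z* = 2.326.
p*(1−p*) = 0.50·0.50 = 0.2500.
Required n before rounding: 5.410276 × 0.2500 / 0.043² = 731.514.
Rounding up, n = 732.

n = 732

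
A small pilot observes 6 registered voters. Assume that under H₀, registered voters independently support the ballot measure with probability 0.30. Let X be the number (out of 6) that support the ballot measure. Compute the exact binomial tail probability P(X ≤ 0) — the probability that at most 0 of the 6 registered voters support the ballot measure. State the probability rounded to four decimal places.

P = 0.1176

X ~ Binomial(n=6, p=0.30).
P(X ≤ 0) = C(6,0)·0.30^0·0.70^6.
= 0.117649 = 0.1176.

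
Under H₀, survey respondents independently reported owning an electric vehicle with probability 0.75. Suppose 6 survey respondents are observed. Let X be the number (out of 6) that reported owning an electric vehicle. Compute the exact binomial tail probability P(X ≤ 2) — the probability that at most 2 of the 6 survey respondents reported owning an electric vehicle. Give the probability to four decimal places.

X is binomial with n = 6 and p = 0.75.
P(X ≤ 2) = C(6,0)·0.75^0·0.25^6 + C(6,1)·0.75^1·0.25^5 + C(6,2)·0.75^2·0.25^4.
= 0.000244 + 0.004395 + 0.032959 = 0.0376.

P = 0.0376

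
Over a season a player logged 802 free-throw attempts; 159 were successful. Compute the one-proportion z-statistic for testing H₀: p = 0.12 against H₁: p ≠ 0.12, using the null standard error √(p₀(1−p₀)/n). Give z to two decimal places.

p̂ = 159/802 = 0.19825.
Under H₀, SE = √(p₀(1−p₀)/n) = √(0.12·0.88/802) = √0.000131671 = 0.011475.
Test statistic: z = 0.07825/0.011475 = 6.82.

z = 6.82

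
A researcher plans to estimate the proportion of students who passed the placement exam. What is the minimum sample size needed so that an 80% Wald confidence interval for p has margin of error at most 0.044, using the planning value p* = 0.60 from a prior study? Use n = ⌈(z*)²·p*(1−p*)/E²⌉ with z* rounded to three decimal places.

z* = 1.282 at the 80% level.
p*(1−p*) = 0.2400.
Required n before rounding: 1.643524 × 0.2400 / 0.044² = 203.743.
⌈203.743⌉ = 204.

n = 204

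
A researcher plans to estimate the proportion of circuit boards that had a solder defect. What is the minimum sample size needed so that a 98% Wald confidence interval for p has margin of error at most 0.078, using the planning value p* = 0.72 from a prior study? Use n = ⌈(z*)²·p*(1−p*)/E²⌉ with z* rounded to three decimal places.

The 98% critical value is z* = 2.326.
p*(1−p*) = 0.72·0.28 = 0.2016.
(z*)²·p*(1−p*)/E² = 5.410276·0.2016/0.006084 = 179.275.
Rounding up, n = 180.

n = 180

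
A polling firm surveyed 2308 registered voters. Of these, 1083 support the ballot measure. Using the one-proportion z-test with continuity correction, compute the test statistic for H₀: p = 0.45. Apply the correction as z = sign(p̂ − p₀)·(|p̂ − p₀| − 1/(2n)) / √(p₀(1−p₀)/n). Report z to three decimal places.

With x = 1083 successes in n = 2308, p̂ = 0.46924. p̂ − p₀ = 0.019237.
1/(2n) = 0.000217.
Corrected numerator: |0.019237| − 0.000217 = 0.019020.
SE₀ = √(0.45·0.55/2308) = 0.010355.
z = (+)0.019020/0.010355 = 1.837.

z = 1.837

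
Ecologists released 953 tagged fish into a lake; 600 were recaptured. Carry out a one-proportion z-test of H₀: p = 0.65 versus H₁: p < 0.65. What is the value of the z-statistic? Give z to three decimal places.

z = -1.321

p̂ = 600/953 = 0.62959.
Under H₀, SE = √(p₀(1−p₀)/n) = √(0.65·0.35/953) = √0.000238720 = 0.015451.
z = (p̂ − p₀)/SE = (0.62959 − 0.65)/0.015451 = -1.321.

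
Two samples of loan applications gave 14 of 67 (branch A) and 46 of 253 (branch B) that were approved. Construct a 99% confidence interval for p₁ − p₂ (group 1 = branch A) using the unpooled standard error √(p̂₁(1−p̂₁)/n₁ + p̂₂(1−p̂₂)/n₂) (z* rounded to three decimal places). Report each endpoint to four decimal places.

p̂₁ = 0.20896, p̂₂ = 0.18182, so the observed difference is 0.02714.
Unpooled SE = √(p̂₁(1−p̂₁)/n₁ + p̂₂(1−p̂₂)/n₂) = √(0.002467059 + 0.000587985) = 0.055272.
z* = 2.576 at the 99% level. Margin of error = 0.14238.
Interval: 0.02714 ± 0.14238 → (-0.1152, 0.1695).

(-0.1152, 0.1695)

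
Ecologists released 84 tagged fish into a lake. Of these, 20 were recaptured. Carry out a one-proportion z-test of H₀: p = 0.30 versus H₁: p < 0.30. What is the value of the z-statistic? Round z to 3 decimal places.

z = -1.238

The sample proportion is 20/84 = 0.23810.
SE₀ = √(0.30·0.70/84) = 0.050000.
Test statistic: z = -0.06190/0.050000 = -1.238.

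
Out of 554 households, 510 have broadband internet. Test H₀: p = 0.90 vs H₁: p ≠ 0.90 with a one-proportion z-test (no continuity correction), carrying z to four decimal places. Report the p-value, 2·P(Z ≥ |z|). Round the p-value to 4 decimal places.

p-value = 0.1064

p̂ = 510/554 = 0.92058.
SE₀ = √(0.90·0.10/554) = 0.012746.
z = (p̂ − p₀)/SE = (510/554 − 0.90)/0.012746 ≈ 1.6145.
From the standard normal, 2·P(Z ≥ |z|) = 0.1064.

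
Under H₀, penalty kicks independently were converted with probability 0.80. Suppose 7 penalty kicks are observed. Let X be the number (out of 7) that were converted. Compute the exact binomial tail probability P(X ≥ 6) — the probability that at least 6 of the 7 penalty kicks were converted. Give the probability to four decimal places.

X is binomial with n = 7 and p = 0.80.
P(X ≥ 6) = C(7,6)·0.80^6·0.20^1 + C(7,7)·0.80^7·0.20^0.
= 0.367002 + 0.209715 = 0.5767.

P = 0.5767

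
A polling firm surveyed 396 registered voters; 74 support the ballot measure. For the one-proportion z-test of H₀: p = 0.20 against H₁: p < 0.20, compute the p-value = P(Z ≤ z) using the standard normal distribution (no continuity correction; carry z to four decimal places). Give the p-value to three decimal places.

With x = 74 successes in n = 396, p̂ = 0.18687.
Null standard error: √(0.20·0.80/396) = √0.000404040 = 0.020101.
Test statistic (full precision, shown to 4 dp): z = (74/396 − 0.20)/SE₀ ≈ -0.6533.
From the standard normal, P(Z ≤ z) = 0.257.

p-value = 0.257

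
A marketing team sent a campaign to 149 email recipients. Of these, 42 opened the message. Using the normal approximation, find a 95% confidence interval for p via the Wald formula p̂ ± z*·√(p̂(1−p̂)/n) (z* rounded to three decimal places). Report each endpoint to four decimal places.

(0.2096, 0.3541)

Sample proportion p̂ = 42/149 = 0.28188.
Standard error of p̂: √(0.202423/149) = √0.001358546 = 0.036858.
z* = 1.960 at the 95% level.
Margin = 1.960·0.036858 = 0.07224.
CI: 0.28188 ± 0.07224 = (0.2096, 0.3541).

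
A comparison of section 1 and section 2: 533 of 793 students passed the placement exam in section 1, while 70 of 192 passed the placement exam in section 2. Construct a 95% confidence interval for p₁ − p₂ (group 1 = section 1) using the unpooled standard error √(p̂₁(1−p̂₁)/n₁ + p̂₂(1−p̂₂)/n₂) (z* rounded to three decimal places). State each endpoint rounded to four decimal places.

(0.2320, 0.3831)

p̂₁ = 533/793 = 0.67213, p̂₂ = 70/192 = 0.36458; p̂₁ − p̂₂ = 0.30755.
SE = √(0.000277895 + 0.001206575) = √0.001484470 = 0.038529.
The 95% critical value is z* = 1.960. Margin of error = 0.07552.
CI: 0.30755 ± 0.07552 = (0.2320, 0.3831).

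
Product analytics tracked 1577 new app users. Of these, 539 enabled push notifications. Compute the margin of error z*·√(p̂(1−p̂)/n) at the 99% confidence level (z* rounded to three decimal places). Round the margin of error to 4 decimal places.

The sample proportion is 539/1577 = 0.34179.
Standard error of p̂: √(0.224969/1577) = √0.000142656 = 0.011944.
For 99% confidence, z* = 2.576.
So ME = 0.0308.

ME = 0.0308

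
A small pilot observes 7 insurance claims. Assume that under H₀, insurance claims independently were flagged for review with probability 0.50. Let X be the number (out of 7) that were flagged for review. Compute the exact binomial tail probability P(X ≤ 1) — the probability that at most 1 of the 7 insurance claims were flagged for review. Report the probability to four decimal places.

P = 0.0625

X ~ Binomial(n=7, p=0.50).
P(X ≤ 1) = C(7,0)·0.50^0·0.50^7 + C(7,1)·0.50^1·0.50^6.
= 0.007812 + 0.054688 = 0.0625.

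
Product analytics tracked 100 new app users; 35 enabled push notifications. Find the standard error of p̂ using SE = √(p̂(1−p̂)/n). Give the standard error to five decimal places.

SE = 0.04770

Sample proportion p̂ = 35/100 = 0.35000.
p̂(1−p̂) = 0.35000·0.65000 = 0.227500.
SE = √(0.227500/100) = √0.002275000 = 0.04770.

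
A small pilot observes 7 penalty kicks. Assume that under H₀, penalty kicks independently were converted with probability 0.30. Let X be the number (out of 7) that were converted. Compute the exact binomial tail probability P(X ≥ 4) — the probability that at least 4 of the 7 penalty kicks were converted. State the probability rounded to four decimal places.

X is binomial with n = 7 and p = 0.30.
P(X ≥ 4) = C(7,4)·0.30^4·0.70^3 + C(7,5)·0.30^5·0.70^2 + C(7,6)·0.30^6·0.70^1 + C(7,7)·0.30^7·0.70^0.
= 0.097240 + 0.025005 + 0.003572 + 0.000219 = 0.1260.

P = 0.1260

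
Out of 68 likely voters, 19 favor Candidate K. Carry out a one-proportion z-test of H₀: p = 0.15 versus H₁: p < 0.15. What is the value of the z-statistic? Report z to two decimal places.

The sample proportion is 19/68 = 0.27941.
Under H₀, SE = √(p₀(1−p₀)/n) = √(0.15·0.85/68) = √0.001875000 = 0.043301.
z = (p̂ − p₀)/SE = (0.27941 − 0.15)/0.043301 = 2.99.

z = 2.99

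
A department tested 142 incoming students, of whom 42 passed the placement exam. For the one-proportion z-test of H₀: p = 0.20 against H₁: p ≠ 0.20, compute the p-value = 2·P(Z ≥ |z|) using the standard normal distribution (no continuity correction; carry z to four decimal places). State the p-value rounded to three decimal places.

p-value = 0.004

p̂ = 42/142 = 0.29577.
SE₀ = √(0.20·0.80/142) = 0.033567.
z = (p̂ − p₀)/SE = (42/142 − 0.20)/0.033567 ≈ 2.8532.
p-value = 2·P(Z ≥ |z|) with z = 2.8532 → 0.004.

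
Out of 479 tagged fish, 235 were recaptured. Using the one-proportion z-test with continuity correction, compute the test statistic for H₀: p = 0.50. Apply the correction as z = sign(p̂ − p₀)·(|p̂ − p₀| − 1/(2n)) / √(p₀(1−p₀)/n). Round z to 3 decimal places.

The sample proportion is 235/479 = 0.49061. p̂ − p₀ = -0.009395.
1/(2n) = 0.001044.
Corrected numerator: |-0.009395| − 0.001044 = 0.008351.
Under H₀, SE = √(p₀(1−p₀)/n) = √(0.50·0.50/479) = √0.000521921 = 0.022846.
z = (−)0.008351/0.022846 = -0.366.

z = -0.366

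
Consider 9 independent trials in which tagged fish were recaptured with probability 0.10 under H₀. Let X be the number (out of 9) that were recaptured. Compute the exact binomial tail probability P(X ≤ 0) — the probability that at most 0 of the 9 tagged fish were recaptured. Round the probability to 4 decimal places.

X is binomial with n = 9 and p = 0.10.
P(X ≤ 0) = C(9,0)·0.10^0·0.90^9.
= 0.387420 = 0.3874.

P = 0.3874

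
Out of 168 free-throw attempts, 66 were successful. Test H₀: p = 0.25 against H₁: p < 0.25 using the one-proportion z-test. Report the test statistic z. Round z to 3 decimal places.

z = 4.276

With x = 66 successes in n = 168, p̂ = 0.39286.
SE₀ = √(0.25·0.75/168) = 0.033408.
Test statistic: z = 0.14286/0.033408 = 4.276.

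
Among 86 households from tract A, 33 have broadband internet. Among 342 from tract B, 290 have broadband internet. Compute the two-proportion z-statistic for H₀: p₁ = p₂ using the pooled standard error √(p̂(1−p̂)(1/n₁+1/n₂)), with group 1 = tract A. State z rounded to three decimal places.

z = -8.944

Sample proportions: p̂₁ = 33/86 = 0.38372 and p̂₂ = 290/342 = 0.84795.
Pooling: p̂ = 323/428 = 0.75467.
Pooled SE = √[0.1851417·0.01455188] ≈ 0.051905.
z = (p̂₁ − p̂₂)/SE = (0.38372 − 0.84795)/0.051905 = -0.46423/0.051905 = -8.944.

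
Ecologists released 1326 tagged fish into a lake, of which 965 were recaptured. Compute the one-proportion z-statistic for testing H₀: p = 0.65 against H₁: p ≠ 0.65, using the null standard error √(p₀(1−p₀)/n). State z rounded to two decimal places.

Sample proportion p̂ = 965/1326 = 0.72775.
Under H₀, SE = √(p₀(1−p₀)/n) = √(0.65·0.35/1326) = √0.000171569 = 0.013098.
z = (p̂ − p₀)/SE = (0.72775 − 0.65)/0.013098 = 5.94.

z = 5.94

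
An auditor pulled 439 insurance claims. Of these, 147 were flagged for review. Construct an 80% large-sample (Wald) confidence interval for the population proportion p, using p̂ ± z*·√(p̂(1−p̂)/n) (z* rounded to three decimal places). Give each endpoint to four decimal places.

Sample proportion p̂ = 147/439 = 0.33485.
SE = √(p̂(1−p̂)/n) = √(0.222726/439) = 0.022524.
The 80% critical value is z* = 1.282.
Margin of error: 1.282 × 0.022524 = 0.02888.
Interval: 0.33485 ± 0.02888 → (0.3060, 0.3637).

(0.3060, 0.3637)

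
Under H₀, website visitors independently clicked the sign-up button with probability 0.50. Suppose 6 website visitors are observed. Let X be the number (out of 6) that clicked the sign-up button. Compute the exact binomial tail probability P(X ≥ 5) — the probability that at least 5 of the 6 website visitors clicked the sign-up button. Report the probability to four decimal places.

P = 0.1094

X ~ Binomial(n=6, p=0.50).
P(X ≥ 5) = C(6,5)·0.50^5·0.50^1 + C(6,6)·0.50^6·0.50^0.
= 0.093750 + 0.015625 = 0.1094.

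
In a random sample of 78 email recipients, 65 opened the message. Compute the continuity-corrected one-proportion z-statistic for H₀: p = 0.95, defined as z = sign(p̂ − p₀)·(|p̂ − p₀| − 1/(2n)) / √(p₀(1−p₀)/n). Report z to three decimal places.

z = -4.468

Sample proportion p̂ = 65/78 = 0.83333. p̂ − p₀ = -0.116667.
1/(2n) = 0.006410.
Corrected numerator: |-0.116667| − 0.006410 = 0.110257.
Null standard error: √(0.95·0.05/78) = √0.000608974 = 0.024677.
z = (−)0.110257/0.024677 = -4.468.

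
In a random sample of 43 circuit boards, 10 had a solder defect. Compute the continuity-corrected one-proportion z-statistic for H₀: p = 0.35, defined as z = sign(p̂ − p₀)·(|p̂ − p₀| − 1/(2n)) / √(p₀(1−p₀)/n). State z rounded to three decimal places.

With x = 10 successes in n = 43, p̂ = 0.23256. p̂ − p₀ = -0.117442.
1/(2n) = 0.011628.
Corrected numerator: |-0.117442| − 0.011628 = 0.105814.
Null standard error: √(0.35·0.65/43) = √0.005290698 = 0.072737.
z = −0.105814/0.072737 = -1.455.

z = -1.455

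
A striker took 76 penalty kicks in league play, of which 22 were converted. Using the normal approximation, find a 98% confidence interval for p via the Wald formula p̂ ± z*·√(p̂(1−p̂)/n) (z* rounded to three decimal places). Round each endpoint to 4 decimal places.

With x = 22 successes in n = 76, p̂ = 0.28947.
SE = √(p̂(1−p̂)/n) = √(0.205679/76) = 0.052022.
For 98% confidence, z* = 2.326.
Margin of error: 2.326 × 0.052022 = 0.12100.
CI: 0.28947 ± 0.12100 = (0.1685, 0.4105).

(0.1685, 0.4105)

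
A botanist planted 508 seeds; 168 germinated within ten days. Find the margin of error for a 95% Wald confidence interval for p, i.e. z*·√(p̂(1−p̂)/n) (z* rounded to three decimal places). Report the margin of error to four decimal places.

ME = 0.0409

With x = 168 successes in n = 508, p̂ = 0.33071.
SE(p̂) = √(0.33071·0.66929/508) = 0.020874.
z* = 1.960 at the 95% level.
ME = 1.960·0.020874 = 0.0409.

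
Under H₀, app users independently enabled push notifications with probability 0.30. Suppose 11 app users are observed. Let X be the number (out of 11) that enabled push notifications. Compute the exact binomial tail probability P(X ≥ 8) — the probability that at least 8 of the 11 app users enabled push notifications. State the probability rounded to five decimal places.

P = 0.00429

X is binomial with n = 11 and p = 0.30.
P(X ≥ 8) = C(11,8)·0.30^8·0.70^3 + C(11,9)·0.30^9·0.70^2 + C(11,10)·0.30^10·0.70^1 + C(11,11)·0.30^11·0.70^0.
= 0.003713 + 0.000530 + 0.000045 + 0.000002 = 0.00429.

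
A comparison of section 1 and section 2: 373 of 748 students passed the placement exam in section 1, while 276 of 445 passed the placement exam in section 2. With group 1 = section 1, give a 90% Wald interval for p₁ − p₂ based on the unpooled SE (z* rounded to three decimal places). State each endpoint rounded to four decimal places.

p̂₁ = 0.49866, p̂₂ = 0.62022, so the observed difference is -0.12156.
SE = √(0.000334222 + 0.000529317) = √0.000863539 = 0.029386.
The 90% critical value is z* = 1.645. Margin of error = 0.04834.
CI: -0.12156 ± 0.04834 = (-0.1699, -0.0732).

(-0.1699, -0.0732)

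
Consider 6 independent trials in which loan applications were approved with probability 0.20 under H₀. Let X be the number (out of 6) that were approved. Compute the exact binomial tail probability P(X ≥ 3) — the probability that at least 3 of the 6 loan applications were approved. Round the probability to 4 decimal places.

X ~ Binomial(n=6, p=0.20).
P(X ≥ 3) = C(6,3)·0.20^3·0.80^3 + C(6,4)·0.20^4·0.80^2 + C(6,5)·0.20^5·0.80^1 + C(6,6)·0.20^6·0.80^0.
= 0.081920 + 0.015360 + 0.001536 + 0.000064 = 0.0989.

P = 0.0989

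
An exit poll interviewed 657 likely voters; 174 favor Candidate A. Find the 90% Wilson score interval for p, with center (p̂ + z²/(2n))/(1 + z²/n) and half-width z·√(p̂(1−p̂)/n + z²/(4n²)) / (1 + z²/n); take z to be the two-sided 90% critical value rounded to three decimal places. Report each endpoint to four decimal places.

p̂ = 174/657 = 0.26484; z = 1.645, so z² = 2.706025.
1 + z²/n = 1.004119.
Center = (0.26484 + 0.002059)/1.004119 = 0.26580.
Radicand: p̂(1−p̂)/n + z²/(4n²) = 0.000296347 + 0.000001567 = 0.000297914.
Half-width = z·√(radicand)/denom = 1.645·0.017260/1.004119 = 0.02828.
CI: 0.26580 ± 0.02828 = (0.2375, 0.2941).

(0.2375, 0.2941)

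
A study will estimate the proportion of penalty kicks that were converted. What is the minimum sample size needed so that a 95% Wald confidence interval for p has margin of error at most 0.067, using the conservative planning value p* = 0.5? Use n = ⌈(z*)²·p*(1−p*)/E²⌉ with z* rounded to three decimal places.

n = 214

z* = 1.960 at the 95% level.
p*(1−p*) = 0.50·0.50 = 0.2500.
(z*)²·p*(1−p*)/E² = 3.841600·0.2500/0.004489 = 213.945.
Rounding up, n = 214.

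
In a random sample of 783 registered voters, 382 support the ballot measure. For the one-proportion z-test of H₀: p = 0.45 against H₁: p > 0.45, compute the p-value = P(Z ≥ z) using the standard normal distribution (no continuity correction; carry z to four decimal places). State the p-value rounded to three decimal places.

With x = 382 successes in n = 783, p̂ = 0.48787.
Null standard error: √(0.45·0.55/783) = √0.000316092 = 0.017779.
z = (p̂ − p₀)/SE = (382/783 − 0.45)/0.017779 ≈ 2.1299.
p-value = P(Z ≥ z) with z = 2.1299 → 0.017.

p-value = 0.017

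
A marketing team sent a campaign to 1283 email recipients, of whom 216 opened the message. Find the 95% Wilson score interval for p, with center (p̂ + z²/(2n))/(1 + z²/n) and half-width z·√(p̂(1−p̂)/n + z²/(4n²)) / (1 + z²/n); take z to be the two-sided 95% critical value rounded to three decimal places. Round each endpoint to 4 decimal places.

(0.1489, 0.1898)

p̂ = 216/1283 = 0.16836; z = 1.960, so z² = 3.841600.
1 + z²/n = 1.002994.
Center = (0.16836 + 0.001497)/1.002994 = 0.16935.
Radicand: p̂(1−p̂)/n + z²/(4n²) = 0.000109129 + 0.000000583 = 0.000109712.
Half-width = 1.960·√0.000109712/1.002994 = 0.02047.
So the interval runs from 0.1489 to 0.1898.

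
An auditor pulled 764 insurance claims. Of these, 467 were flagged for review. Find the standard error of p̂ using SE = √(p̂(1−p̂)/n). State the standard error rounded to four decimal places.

The sample proportion is 467/764 = 0.61126.
p̂(1−p̂) = 0.61126·0.38874 = 0.237621.
SE = √(0.237621/764) = √0.000311022 = 0.0176.

SE = 0.0176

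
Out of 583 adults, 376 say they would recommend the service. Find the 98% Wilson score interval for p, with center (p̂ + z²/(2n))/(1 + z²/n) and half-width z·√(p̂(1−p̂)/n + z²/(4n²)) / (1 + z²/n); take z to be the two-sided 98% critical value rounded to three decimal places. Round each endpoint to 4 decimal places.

(0.5977, 0.6895)

p̂ = 376/583 = 0.64494; z = 2.326, so z² = 5.410276.
1 + z²/n = 1.009280.
Adjusted center: (0.64494 + z²/(2n))/1.009280 = 0.64361.
Radicand: p̂(1−p̂)/n + z²/(4n²) = 0.000392783 + 0.000003979 = 0.000396762.
Half-width = 2.326·√0.000396762/1.009280 = 0.04591.
CI: 0.64361 ± 0.04591 = (0.5977, 0.6895).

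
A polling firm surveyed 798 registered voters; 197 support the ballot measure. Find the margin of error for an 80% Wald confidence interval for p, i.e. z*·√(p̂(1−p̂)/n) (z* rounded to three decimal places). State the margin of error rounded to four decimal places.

With x = 197 successes in n = 798, p̂ = 0.24687.
SE(p̂) = √(0.24687·0.75313/798) = 0.015264.
For 80% confidence, z* = 1.282.
So ME = 0.0196.

ME = 0.0196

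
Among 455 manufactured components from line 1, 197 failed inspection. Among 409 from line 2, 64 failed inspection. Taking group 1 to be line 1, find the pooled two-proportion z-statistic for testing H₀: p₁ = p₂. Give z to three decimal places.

z = 8.837

Sample proportions: p̂₁ = 197/455 = 0.43297 and p̂₂ = 64/409 = 0.15648.
Pooled p̂ = (197+64)/(455+409) = 261/864 = 0.30208.
SE = √[p̂(1−p̂)(1/n₁+1/n₂)] = √[0.30208·0.69792·(1/455+1/409)] ≈ 0.031286.
z = 0.27649/0.031286 = 8.837.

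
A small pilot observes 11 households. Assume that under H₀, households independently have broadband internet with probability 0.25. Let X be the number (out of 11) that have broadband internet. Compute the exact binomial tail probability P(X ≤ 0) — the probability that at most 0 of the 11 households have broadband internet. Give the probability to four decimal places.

X ~ Binomial(n=11, p=0.25).
P(X ≤ 0) = C(11,0)·0.25^0·0.75^11.
= 0.042235 = 0.0422.

P = 0.0422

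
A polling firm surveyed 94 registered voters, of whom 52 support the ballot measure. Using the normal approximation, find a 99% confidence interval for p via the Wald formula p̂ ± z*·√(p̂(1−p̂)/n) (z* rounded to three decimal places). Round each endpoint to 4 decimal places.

With x = 52 successes in n = 94, p̂ = 0.55319.
SE(p̂) = √(0.55319·0.44681/94) = 0.051278.
The 99% critical value is z* = 2.576.
Margin = 2.576·0.051278 = 0.13209.
Interval: 0.55319 ± 0.13209 → (0.4211, 0.6853).

(0.4211, 0.6853)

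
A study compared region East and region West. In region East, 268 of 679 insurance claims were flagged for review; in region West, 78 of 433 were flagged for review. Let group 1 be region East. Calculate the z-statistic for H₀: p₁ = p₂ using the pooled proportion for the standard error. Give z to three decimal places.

z = 7.536

p̂₁ = 268/679 = 0.39470, p̂₂ = 78/433 = 0.18014.
Pooled p̂ = (268+78)/(679+433) = 346/1112 = 0.31115.
SE = √[p̂(1−p̂)(1/n₁+1/n₂)] = √[0.31115·0.68885·(1/679+1/433)] ≈ 0.028472.
z = (p̂₁ − p̂₂)/SE = (0.39470 − 0.18014)/0.028472 = 0.21456/0.028472 = 7.536.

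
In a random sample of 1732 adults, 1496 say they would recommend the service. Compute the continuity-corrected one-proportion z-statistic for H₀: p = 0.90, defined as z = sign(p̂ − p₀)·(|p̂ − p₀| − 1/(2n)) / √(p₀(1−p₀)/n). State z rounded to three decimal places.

z = -4.990

p̂ = 1496/1732 = 0.86374. p̂ − p₀ = -0.036259.
Continuity correction 1/(2n) = 1/3464 = 0.000289.
Corrected numerator: |-0.036259| − 0.000289 = 0.035970.
SE₀ = √(0.90·0.10/1732) = 0.007209.
z = −0.035970/0.007209 = -4.990.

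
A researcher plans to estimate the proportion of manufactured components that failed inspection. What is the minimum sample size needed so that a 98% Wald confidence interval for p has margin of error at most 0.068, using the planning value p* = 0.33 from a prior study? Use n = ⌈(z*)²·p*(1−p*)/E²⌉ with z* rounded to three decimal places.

n = 259

For 98% confidence, z* = 2.326.
p*(1−p*) = 0.2211.
(z*)²·p*(1−p*)/E² = 5.410276·0.2211/0.004624 = 258.696.
⌈258.696⌉ = 259.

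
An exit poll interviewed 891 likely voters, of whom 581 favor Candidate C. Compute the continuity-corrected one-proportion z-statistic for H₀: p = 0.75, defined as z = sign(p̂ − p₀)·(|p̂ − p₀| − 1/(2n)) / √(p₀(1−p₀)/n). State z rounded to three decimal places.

z = -6.712

p̂ = 581/891 = 0.65208. p̂ − p₀ = -0.097924.
1/(2n) = 0.000561.
Corrected numerator: |-0.097924| − 0.000561 = 0.097363.
SE₀ = √(0.75·0.25/891) = 0.014506.
z = (−)0.097363/0.014506 = -6.712.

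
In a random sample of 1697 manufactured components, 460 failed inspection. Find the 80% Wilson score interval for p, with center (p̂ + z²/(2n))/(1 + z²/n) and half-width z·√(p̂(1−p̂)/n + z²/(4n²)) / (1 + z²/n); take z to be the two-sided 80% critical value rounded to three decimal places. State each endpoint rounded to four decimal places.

(0.2575, 0.2851)

Here p̂ = 460/1697 = 0.27107 and z = 1.282 (z² = 1.643524).
1 + z²/n = 1.000968.
Adjusted center: (0.27107 + z²/(2n))/1.000968 = 0.27129.
Radicand: p̂(1−p̂)/n + z²/(4n²) = 0.000116435 + 0.000000143 = 0.000116578.
Half-width = 1.282·√0.000116578/1.000968 = 0.01383.
So the interval runs from 0.2575 to 0.2851.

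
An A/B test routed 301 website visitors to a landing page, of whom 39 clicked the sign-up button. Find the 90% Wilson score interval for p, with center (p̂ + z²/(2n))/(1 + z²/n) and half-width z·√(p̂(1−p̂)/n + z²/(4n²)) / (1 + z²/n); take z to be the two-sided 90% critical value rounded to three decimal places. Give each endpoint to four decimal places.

(0.1010, 0.1647)

p̂ = 39/301 = 0.12957; z = 1.645, so z² = 2.706025.
Denominator 1 + z²/n = 1 + 2.706025/301 = 1.008990.
Center = (0.12957 + 0.004495)/1.008990 = 0.13287.
Radicand: p̂(1−p̂)/n + z²/(4n²) = 0.000374685 + 0.000007467 = 0.000382152.
Half-width = z·√(radicand)/denom = 1.645·0.019549/1.008990 = 0.03187.
So the interval runs from 0.1010 to 0.1647.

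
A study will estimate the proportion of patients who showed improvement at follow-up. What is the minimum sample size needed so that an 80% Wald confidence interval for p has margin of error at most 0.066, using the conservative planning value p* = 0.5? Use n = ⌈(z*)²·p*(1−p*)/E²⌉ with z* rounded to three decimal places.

The 80% critical value is z* = 1.282.
p*(1−p*) = 0.2500.
(z*)²·p*(1−p*)/E² = 1.643524·0.2500/0.004356 = 94.325.
⌈94.325⌉ = 95.

n = 95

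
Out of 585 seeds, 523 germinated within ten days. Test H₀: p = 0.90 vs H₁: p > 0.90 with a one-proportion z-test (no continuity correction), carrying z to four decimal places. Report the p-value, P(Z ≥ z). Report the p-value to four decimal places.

p-value = 0.6852

Sample proportion p̂ = 523/585 = 0.89402.
Null standard error: √(0.90·0.10/585) = √0.000153846 = 0.012403.
Test statistic (full precision, shown to 4 dp): z = (523/585 − 0.90)/SE₀ ≈ -0.4824.
p-value = P(Z ≥ z) with z = -0.4824 → 0.6852.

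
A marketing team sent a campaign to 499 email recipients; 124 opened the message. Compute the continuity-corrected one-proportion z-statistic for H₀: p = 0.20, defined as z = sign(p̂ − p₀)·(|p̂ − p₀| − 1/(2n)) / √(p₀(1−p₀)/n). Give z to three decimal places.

z = 2.652

Sample proportion p̂ = 124/499 = 0.24850. p̂ − p₀ = 0.048497.
1/(2n) = 0.001002.
Corrected numerator: |0.048497| − 0.001002 = 0.047495.
Under H₀, SE = √(p₀(1−p₀)/n) = √(0.20·0.80/499) = √0.000320641 = 0.017906.
z = +0.047495/0.017906 = 2.652.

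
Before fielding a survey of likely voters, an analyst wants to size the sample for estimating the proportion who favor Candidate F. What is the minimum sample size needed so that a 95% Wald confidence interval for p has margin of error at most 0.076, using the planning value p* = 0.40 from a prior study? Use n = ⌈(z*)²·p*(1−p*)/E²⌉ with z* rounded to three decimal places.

For 95% confidence, z* = 1.960.
p*(1−p*) = 0.40·0.60 = 0.2400.
(z*)²·p*(1−p*)/E² = 3.841600·0.2400/0.005776 = 159.623.
Rounding up, n = 160.

n = 160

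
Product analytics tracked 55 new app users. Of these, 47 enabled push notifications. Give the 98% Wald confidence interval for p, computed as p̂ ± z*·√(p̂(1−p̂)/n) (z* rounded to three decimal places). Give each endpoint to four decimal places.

(0.7440, 0.9651)

p̂ = 47/55 = 0.85455.
Standard error of p̂: √(0.124298/55) = √0.002259955 = 0.047539.
z* = 2.326 at the 98% level.
Margin = 2.326·0.047539 = 0.11058.
So the interval runs from 0.7440 to 0.9651.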